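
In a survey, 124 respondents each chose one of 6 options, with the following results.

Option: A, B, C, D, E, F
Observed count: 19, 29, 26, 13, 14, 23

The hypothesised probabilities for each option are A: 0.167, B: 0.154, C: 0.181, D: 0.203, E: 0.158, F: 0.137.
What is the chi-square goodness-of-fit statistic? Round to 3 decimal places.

15.450

Expected counts E_i = n·p_i: 124×0.167 = 20.708, 124×0.154 = 19.096, 124×0.181 = 22.444, 124×0.203 = 25.172, 124×0.158 = 19.592, 124×0.137 = 16.988.
χ² = (19−20.708)²/20.708 + (29−19.096)²/19.096 + (26−22.444)²/22.444 + (13−25.172)²/25.172 + (14−19.592)²/19.592 + (23−16.988)²/16.988
   = 0.1409 + 5.1366 + 0.5634 + 5.8858 + 1.5961 + 2.1276
Sum = 15.450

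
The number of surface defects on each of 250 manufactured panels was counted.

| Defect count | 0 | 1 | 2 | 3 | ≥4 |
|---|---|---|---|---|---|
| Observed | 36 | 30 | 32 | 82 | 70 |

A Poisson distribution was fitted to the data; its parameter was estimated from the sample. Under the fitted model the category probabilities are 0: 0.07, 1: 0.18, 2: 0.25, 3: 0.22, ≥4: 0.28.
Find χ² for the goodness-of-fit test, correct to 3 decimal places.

52.696

Expected counts E_i = n·p_i: 250×0.07 = 17.5, 250×0.18 = 45, 250×0.25 = 62.5, 250×0.22 = 55, 250×0.28 = 70.
χ² = (36−17.5)²/17.5 + (30−45)²/45 + (32−62.5)²/62.5 + (82−55)²/55 + (70−70)²/70
   = 19.5571 + 5.0000 + 14.8840 + 13.2545 + 0.0000
Sum = 52.696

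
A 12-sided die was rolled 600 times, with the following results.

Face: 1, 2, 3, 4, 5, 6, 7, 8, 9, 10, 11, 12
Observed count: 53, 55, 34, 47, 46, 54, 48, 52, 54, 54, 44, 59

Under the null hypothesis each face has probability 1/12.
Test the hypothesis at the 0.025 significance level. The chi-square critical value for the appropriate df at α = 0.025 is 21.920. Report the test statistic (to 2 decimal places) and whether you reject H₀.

Expected count for each of the 12 categories: 600/12 = 50.
cat         O        E   (O−E)²/E
1          53       50      0.180
2          55       50      0.500
3          34       50      5.120
4          47       50      0.180
5          46       50      0.320
6          54       50      0.320
7          48       50      0.080
8          52       50      0.080
9          54       50      0.320
10         54       50      0.320
11         44       50      0.720
12         59       50      1.620
Sum = 9.76
df = 11. Since 9.76 < 21.920, we do not reject H₀.

9.76; do not reject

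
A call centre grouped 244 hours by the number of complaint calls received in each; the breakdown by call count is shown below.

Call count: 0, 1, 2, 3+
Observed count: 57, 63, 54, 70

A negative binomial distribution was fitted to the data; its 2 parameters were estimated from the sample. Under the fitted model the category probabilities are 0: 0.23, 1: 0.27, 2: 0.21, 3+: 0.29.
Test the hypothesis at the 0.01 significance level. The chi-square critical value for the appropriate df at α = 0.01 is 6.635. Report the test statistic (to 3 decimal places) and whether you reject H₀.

0.297; do not reject

Expected counts E_i = n·p_i: 244×0.23 = 56.12, 244×0.27 = 65.88, 244×0.21 = 51.24, 244×0.29 = 70.76.
χ² = (57−56.12)²/56.12 + (63−65.88)²/65.88 + (54−51.24)²/51.24 + (70−70.76)²/70.76
   = 0.0138 + 0.1259 + 0.1487 + 0.0082
Sum = 0.297
df = 1. Since 0.297 < 6.635, we do not reject H₀.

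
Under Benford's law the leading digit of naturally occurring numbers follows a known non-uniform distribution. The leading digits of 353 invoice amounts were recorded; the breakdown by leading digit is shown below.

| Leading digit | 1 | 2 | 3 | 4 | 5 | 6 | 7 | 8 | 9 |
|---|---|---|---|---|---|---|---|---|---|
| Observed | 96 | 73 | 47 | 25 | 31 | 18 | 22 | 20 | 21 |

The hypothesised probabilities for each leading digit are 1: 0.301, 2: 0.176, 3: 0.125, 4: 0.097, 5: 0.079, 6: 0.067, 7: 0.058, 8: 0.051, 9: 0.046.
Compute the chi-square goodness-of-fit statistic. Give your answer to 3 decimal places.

Expected counts E_i = n·p_i: 353×0.301 = 106.253, 353×0.176 = 62.128, 353×0.125 = 44.125, 353×0.097 = 34.241, 353×0.079 = 27.887, 353×0.067 = 23.651, 353×0.058 = 20.474, 353×0.051 = 18.003, 353×0.046 = 16.238.
1: (96 − 106.253)²/106.253 = 105.124009/106.253 = 0.9894
2: (73 − 62.128)²/62.128 = 118.200384/62.128 = 1.9025
3: (47 − 44.125)²/44.125 = 8.265625/44.125 = 0.1873
4: (25 − 34.241)²/34.241 = 85.396081/34.241 = 2.4940
5: (31 − 27.887)²/27.887 = 9.690769/27.887 = 0.3475
6: (18 − 23.651)²/23.651 = 31.933801/23.651 = 1.3502
7: (22 − 20.474)²/20.474 = 2.328676/20.474 = 0.1137
8: (20 − 18.003)²/18.003 = 3.988009/18.003 = 0.2215
9: (21 − 16.238)²/16.238 = 22.676644/16.238 = 1.3965
Sum = 9.003

9.003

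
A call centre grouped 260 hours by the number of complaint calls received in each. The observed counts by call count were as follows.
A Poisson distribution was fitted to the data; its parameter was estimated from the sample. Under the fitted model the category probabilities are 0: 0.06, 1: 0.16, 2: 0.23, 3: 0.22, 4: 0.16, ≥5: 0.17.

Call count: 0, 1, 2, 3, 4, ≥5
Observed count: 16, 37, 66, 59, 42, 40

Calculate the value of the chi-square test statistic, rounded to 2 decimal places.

Expected counts E_i = n·p_i: 260×0.06 = 15.6, 260×0.16 = 41.6, 260×0.23 = 59.8, 260×0.22 = 57.2, 260×0.16 = 41.6, 260×0.17 = 44.2.
χ² = (16−15.6)²/15.6 + (37−41.6)²/41.6 + (66−59.8)²/59.8 + (59−57.2)²/57.2 + (42−41.6)²/41.6 + (40−44.2)²/44.2
   = 0.010 + 0.509 + 0.643 + 0.057 + 0.004 + 0.399
Sum = 1.62

1.62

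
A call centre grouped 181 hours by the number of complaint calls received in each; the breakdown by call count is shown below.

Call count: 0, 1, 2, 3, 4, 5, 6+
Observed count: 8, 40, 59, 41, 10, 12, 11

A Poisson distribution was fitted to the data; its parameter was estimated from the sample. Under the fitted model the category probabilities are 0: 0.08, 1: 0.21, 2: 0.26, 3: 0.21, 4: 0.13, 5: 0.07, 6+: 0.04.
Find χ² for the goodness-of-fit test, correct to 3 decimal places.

16.037

Expected counts E_i = n·p_i: 181×0.08 = 14.48, 181×0.21 = 38.01, 181×0.26 = 47.06, 181×0.21 = 38.01, 181×0.13 = 23.53, 181×0.07 = 12.67, 181×0.04 = 7.24.
0: (8 − 14.48)²/14.48 = 41.9904/14.48 = 2.8999
1: (40 − 38.01)²/38.01 = 3.9601/38.01 = 0.1042
2: (59 − 47.06)²/47.06 = 142.5636/47.06 = 3.0294
3: (41 − 38.01)²/38.01 = 8.9401/38.01 = 0.2352
4: (10 − 23.53)²/23.53 = 183.0609/23.53 = 7.7799
5: (12 − 12.67)²/12.67 = 0.4489/12.67 = 0.0354
6+: (11 − 7.24)²/7.24 = 14.1376/7.24 = 1.9527
Sum = 16.037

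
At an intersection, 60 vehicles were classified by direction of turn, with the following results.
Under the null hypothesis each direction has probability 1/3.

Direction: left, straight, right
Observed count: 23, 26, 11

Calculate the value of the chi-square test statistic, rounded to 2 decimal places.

6.30

Expected count for each of the 3 categories: 60/3 = 20.
χ² = (23−20)²/20 + (26−20)²/20 + (11−20)²/20
   = 0.450 + 1.800 + 4.050
Sum = 6.30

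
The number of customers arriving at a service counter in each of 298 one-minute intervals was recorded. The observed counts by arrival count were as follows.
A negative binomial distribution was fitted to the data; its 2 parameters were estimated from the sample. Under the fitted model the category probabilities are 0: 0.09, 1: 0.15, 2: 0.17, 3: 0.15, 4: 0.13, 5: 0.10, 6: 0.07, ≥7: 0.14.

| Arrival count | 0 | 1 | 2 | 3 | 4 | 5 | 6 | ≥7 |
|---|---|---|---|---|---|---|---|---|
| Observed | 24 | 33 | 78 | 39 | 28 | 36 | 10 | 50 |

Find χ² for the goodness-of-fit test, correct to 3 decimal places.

Expected counts E_i = n·p_i: 298×0.09 = 26.82, 298×0.15 = 44.7, 298×0.17 = 50.66, 298×0.15 = 44.7, 298×0.13 = 38.74, 298×0.10 = 29.8, 298×0.07 = 20.86, 298×0.14 = 41.72.
χ² = (24−26.82)²/26.82 + (33−44.7)²/44.7 + (78−50.66)²/50.66 + (39−44.7)²/44.7 + (28−38.74)²/38.74 + (36−29.8)²/29.8 + (10−20.86)²/20.86 + (50−41.72)²/41.72
   = 0.2965 + 3.0624 + 14.7547 + 0.7268 + 2.9775 + 1.2899 + 5.6539 + 1.6433
Sum = 30.405

30.405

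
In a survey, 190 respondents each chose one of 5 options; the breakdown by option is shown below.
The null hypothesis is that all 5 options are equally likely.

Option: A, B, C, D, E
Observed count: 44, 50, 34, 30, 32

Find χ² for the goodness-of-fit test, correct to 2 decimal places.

Under H₀ each category has probability 1/5, so each expected count is 190/5 = 38.
A: (44 − 38)²/38 = 36/38 = 0.947
B: (50 − 38)²/38 = 144/38 = 3.789
C: (34 − 38)²/38 = 16/38 = 0.421
D: (30 − 38)²/38 = 64/38 = 1.684
E: (32 − 38)²/38 = 36/38 = 0.947
Sum = 7.79

7.79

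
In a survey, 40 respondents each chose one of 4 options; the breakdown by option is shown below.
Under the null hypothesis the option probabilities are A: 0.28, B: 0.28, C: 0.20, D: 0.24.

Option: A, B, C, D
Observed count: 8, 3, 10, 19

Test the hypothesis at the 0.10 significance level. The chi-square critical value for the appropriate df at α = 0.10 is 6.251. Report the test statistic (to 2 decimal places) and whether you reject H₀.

16.62; reject

Expected counts E_i = n·p_i: 40×0.28 = 11.2, 40×0.28 = 11.2, 40×0.20 = 8, 40×0.24 = 9.6.
A: (8 − 11.2)²/11.2 = 10.24/11.2 = 0.914
B: (3 − 11.2)²/11.2 = 67.24/11.2 = 6.004
C: (10 − 8)²/8 = 4/8 = 0.500
D: (19 − 9.6)²/9.6 = 88.36/9.6 = 9.204
Sum = 16.62
df = 3. Since 16.62 > 6.251, we reject H₀.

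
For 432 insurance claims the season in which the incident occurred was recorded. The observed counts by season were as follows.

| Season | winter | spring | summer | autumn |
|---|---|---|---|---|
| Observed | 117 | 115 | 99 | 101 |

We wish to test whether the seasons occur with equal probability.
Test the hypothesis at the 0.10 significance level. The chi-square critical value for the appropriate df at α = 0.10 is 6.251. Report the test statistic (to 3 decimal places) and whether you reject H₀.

Under H₀ each category has probability 1/4, so each expected count is 432/4 = 108.
winter: (117 − 108)²/108 = 81/108 = 0.7500
spring: (115 − 108)²/108 = 49/108 = 0.4537
summer: (99 − 108)²/108 = 81/108 = 0.7500
autumn: (101 − 108)²/108 = 49/108 = 0.4537
Sum = 2.407
df = 3. Since 2.407 < 6.251, we do not reject H₀.

2.407; do not reject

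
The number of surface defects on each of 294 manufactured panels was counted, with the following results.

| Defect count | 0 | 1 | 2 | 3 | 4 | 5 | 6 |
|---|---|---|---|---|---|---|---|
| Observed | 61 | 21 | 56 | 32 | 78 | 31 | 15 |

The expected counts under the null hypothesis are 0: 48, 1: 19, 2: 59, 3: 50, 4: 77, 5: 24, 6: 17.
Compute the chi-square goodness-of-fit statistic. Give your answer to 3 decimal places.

12.654

cat         O        E   (O−E)²/E
0          61       48     3.5208
1          21       19     0.2105
2          56       59     0.1525
3          32       50     6.4800
4          78       77     0.0130
5          31       24     2.0417
6          15       17     0.2353
Sum = 12.654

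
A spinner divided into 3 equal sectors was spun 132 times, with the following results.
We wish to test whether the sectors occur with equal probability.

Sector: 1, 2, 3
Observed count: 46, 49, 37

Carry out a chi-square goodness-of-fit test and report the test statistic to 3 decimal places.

Expected count for each of the 3 categories: 132/3 = 44.
cat         O        E   (O−E)²/E
1          46       44     0.0909
2          49       44     0.5682
3          37       44     1.1136
Sum = 1.773

1.773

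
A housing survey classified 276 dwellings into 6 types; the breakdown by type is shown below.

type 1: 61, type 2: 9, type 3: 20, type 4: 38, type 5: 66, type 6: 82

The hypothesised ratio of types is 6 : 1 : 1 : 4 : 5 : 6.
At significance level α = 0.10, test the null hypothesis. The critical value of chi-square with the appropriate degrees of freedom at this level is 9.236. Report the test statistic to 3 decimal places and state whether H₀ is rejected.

Ratio total = 23. Expected counts: 276×6/23 = 72, 276×1/23 = 12, 276×1/23 = 12, 276×4/23 = 48, 276×5/23 = 60, 276×6/23 = 72.
type 1: (61 − 72)²/72 = 121/72 = 1.6806
type 2: (9 − 12)²/12 = 9/12 = 0.7500
type 3: (20 − 12)²/12 = 64/12 = 5.3333
type 4: (38 − 48)²/48 = 100/48 = 2.0833
type 5: (66 − 60)²/60 = 36/60 = 0.6000
type 6: (82 − 72)²/72 = 100/72 = 1.3889
Sum = 11.836
df = 5. Since 11.836 > 9.236, we reject H₀.

11.836; reject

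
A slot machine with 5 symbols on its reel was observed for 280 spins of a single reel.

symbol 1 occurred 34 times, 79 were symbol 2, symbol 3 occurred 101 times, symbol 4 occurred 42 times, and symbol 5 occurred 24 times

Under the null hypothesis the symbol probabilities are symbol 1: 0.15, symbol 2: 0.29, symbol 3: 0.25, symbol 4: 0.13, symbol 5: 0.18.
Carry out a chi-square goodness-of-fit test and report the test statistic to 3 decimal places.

Expected counts E_i = n·p_i: 280×0.15 = 42, 280×0.29 = 81.2, 280×0.25 = 70, 280×0.13 = 36.4, 280×0.18 = 50.4.
symbol 1: (34 − 42)²/42 = 64/42 = 1.5238
symbol 2: (79 − 81.2)²/81.2 = 4.84/81.2 = 0.0596
symbol 3: (101 − 70)²/70 = 961/70 = 13.7286
symbol 4: (42 − 36.4)²/36.4 = 31.36/36.4 = 0.8615
symbol 5: (24 − 50.4)²/50.4 = 696.96/50.4 = 13.8286
Sum = 30.002

30.002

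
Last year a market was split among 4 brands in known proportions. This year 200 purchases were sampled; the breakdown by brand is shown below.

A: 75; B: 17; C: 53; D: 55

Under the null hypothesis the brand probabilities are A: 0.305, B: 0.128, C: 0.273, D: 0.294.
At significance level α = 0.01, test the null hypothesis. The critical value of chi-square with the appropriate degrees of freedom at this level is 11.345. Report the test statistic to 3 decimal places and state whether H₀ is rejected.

Expected counts E_i = n·p_i: 200×0.305 = 61, 200×0.128 = 25.6, 200×0.273 = 54.6, 200×0.294 = 58.8.
χ² = (75−61)²/61 + (17−25.6)²/25.6 + (53−54.6)²/54.6 + (55−58.8)²/58.8
   = 3.2131 + 2.8891 + 0.0469 + 0.2456
Sum = 6.395
df = 3. Since 6.395 < 11.345, we do not reject H₀.

6.395; do not reject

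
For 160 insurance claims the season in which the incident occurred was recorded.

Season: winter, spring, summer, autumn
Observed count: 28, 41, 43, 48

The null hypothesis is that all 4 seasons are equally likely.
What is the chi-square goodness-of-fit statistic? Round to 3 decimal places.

Expected count for each of the 4 categories: 160/4 = 40.
winter: (28 − 40)²/40 = 144/40 = 3.6000
spring: (41 − 40)²/40 = 1/40 = 0.0250
summer: (43 − 40)²/40 = 9/40 = 0.2250
autumn: (48 − 40)²/40 = 64/40 = 1.6000
Sum = 5.450

5.450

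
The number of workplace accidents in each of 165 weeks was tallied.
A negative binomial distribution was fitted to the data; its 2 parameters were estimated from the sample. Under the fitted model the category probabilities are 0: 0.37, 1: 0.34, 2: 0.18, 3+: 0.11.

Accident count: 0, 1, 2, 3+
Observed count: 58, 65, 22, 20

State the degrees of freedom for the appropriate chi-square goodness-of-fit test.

1

There are k = 4 categories and 2 parameters estimated from the data, so df = 4 − 1 − 2 = 1.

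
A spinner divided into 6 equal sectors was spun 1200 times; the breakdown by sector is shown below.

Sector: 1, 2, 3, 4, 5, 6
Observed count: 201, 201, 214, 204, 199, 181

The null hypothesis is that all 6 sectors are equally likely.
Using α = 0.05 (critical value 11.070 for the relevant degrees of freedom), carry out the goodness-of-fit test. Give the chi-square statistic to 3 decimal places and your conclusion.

2.880; do not reject

Under H₀ each category has probability 1/6, so each expected count is 1200/6 = 200.
1: (201 − 200)²/200 = 1/200 = 0.0050
2: (201 − 200)²/200 = 1/200 = 0.0050
3: (214 − 200)²/200 = 196/200 = 0.9800
4: (204 − 200)²/200 = 16/200 = 0.0800
5: (199 − 200)²/200 = 1/200 = 0.0050
6: (181 − 200)²/200 = 361/200 = 1.8050
Sum = 2.880
df = 5. Since 2.880 < 11.070, we do not reject H₀.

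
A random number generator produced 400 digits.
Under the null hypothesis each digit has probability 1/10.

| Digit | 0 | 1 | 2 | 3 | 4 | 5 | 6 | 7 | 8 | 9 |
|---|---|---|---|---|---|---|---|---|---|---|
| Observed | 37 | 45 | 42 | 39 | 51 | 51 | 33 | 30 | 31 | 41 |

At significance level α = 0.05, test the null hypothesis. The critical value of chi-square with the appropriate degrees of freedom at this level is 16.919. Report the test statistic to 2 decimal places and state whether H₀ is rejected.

12.80; do not reject

Expected count for each of the 10 categories: 400/10 = 40.
0: (37 − 40)²/40 = 9/40 = 0.225
1: (45 − 40)²/40 = 25/40 = 0.625
2: (42 − 40)²/40 = 4/40 = 0.100
3: (39 − 40)²/40 = 1/40 = 0.025
4: (51 − 40)²/40 = 121/40 = 3.025
5: (51 − 40)²/40 = 121/40 = 3.025
6: (33 − 40)²/40 = 49/40 = 1.225
7: (30 − 40)²/40 = 100/40 = 2.500
8: (31 − 40)²/40 = 81/40 = 2.025
9: (41 − 40)²/40 = 1/40 = 0.025
Sum = 12.80
df = 9. Since 12.80 < 16.919, we do not reject H₀.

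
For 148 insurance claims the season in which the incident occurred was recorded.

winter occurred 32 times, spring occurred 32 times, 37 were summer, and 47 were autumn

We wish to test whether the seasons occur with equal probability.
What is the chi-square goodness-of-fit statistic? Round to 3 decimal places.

Under H₀ each category has probability 1/4, so each expected count is 148/4 = 37.
winter: (32 − 37)²/37 = 25/37 = 0.6757
spring: (32 − 37)²/37 = 25/37 = 0.6757
summer: (37 − 37)²/37 = 0/37 = 0.0000
autumn: (47 − 37)²/37 = 100/37 = 2.7027
Sum = 4.054

4.054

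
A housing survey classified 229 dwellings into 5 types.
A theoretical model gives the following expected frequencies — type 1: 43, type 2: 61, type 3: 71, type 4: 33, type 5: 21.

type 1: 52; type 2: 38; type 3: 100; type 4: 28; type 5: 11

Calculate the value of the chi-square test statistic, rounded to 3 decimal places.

27.920

type 1: (52 − 43)²/43 = 81/43 = 1.8837
type 2: (38 − 61)²/61 = 529/61 = 8.6721
type 3: (100 − 71)²/71 = 841/71 = 11.8451
type 4: (28 − 33)²/33 = 25/33 = 0.7576
type 5: (11 − 21)²/21 = 100/21 = 4.7619
Sum = 27.920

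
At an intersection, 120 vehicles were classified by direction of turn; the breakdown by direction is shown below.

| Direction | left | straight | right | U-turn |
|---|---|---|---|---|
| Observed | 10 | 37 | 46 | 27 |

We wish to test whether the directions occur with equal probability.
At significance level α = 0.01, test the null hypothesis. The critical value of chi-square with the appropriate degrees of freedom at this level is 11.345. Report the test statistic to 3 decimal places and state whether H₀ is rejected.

23.800; reject

Expected count for each of the 4 categories: 120/4 = 30.
cat           O        E   (O−E)²/E
left         10       30    13.3333
straight     37       30     1.6333
right        46       30     8.5333
U-turn       27       30     0.3000
Sum = 23.800
df = 3. Since 23.800 > 11.345, we reject H₀.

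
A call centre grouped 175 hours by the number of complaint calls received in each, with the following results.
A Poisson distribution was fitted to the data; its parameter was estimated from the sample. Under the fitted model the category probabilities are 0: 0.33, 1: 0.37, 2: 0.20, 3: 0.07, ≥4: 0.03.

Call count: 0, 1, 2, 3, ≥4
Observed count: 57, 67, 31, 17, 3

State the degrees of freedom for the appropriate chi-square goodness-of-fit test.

3

There are k = 5 categories and 1 parameter estimated from the data, so df = 5 − 1 − 1 = 3.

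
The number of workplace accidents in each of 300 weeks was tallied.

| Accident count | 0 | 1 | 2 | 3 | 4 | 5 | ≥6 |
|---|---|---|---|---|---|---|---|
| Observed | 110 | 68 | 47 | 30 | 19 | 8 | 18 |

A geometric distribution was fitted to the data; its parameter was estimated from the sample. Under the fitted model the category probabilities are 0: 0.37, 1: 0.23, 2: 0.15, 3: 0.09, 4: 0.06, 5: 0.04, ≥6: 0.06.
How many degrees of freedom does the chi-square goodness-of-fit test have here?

There are k = 7 categories and 1 parameter estimated from the data, so df = 7 − 1 − 1 = 5.

5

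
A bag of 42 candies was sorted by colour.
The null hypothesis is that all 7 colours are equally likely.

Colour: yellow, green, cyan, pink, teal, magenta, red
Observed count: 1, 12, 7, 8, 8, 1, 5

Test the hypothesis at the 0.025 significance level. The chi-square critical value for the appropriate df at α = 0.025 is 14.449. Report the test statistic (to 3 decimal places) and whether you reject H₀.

16.000; reject

Under H₀ each category has probability 1/7, so each expected count is 42/7 = 6.
χ² = (1−6)²/6 + (12−6)²/6 + (7−6)²/6 + (8−6)²/6 + (8−6)²/6 + (1−6)²/6 + (5−6)²/6
   = 4.1667 + 6.0000 + 0.1667 + 0.6667 + 0.6667 + 4.1667 + 0.1667
Sum = 16.000
df = 6. Since 16.000 > 14.449, we reject H₀.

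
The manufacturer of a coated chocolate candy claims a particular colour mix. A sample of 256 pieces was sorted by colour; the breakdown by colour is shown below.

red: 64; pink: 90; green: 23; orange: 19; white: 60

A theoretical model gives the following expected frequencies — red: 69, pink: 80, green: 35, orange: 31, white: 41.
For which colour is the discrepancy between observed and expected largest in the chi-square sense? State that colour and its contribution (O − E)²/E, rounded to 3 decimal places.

white, 8.805

χ² = (64−69)²/69 + (90−80)²/80 + (23−35)²/35 + (19−31)²/31 + (60−41)²/41
   = 0.3623 + 1.2500 + 4.1143 + 4.6452 + 8.8049
The largest term is for white: 8.805.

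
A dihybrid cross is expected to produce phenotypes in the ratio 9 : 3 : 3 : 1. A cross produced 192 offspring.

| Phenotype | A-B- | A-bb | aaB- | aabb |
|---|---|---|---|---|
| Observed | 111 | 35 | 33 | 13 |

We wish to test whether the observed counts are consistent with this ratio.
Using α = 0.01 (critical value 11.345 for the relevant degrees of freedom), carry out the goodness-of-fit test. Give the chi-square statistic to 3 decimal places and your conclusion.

0.444; do not reject

Ratio total = 16. Expected counts: 192×9/16 = 108, 192×3/16 = 36, 192×3/16 = 36, 192×1/16 = 12.
A-B-: (111 − 108)²/108 = 9/108 = 0.0833
A-bb: (35 − 36)²/36 = 1/36 = 0.0278
aaB-: (33 − 36)²/36 = 9/36 = 0.2500
aabb: (13 − 12)²/12 = 1/12 = 0.0833
Sum = 0.444
df = 3. Since 0.444 < 11.345, we do not reject H₀.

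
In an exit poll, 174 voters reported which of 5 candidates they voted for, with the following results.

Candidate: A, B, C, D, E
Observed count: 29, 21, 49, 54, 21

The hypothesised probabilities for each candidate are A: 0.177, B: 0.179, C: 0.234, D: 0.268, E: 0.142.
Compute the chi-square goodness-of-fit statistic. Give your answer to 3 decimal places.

Expected counts E_i = n·p_i: 174×0.177 = 30.798, 174×0.179 = 31.146, 174×0.234 = 40.716, 174×0.268 = 46.632, 174×0.142 = 24.708.
A: (29 − 30.798)²/30.798 = 3.232804/30.798 = 0.1050
B: (21 − 31.146)²/31.146 = 102.941316/31.146 = 3.3051
C: (49 − 40.716)²/40.716 = 68.624656/40.716 = 1.6854
D: (54 − 46.632)²/46.632 = 54.287424/46.632 = 1.1642
E: (21 − 24.708)²/24.708 = 13.749264/24.708 = 0.5565
Sum = 6.816

6.816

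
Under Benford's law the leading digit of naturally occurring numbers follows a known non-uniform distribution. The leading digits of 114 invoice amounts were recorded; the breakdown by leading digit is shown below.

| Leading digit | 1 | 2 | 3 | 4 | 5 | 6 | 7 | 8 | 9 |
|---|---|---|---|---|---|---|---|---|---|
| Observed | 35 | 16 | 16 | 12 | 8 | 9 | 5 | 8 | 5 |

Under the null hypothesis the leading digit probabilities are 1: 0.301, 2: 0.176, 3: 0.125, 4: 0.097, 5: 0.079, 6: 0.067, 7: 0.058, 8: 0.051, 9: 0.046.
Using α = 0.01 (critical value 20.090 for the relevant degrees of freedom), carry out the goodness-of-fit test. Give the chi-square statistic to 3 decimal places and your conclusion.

2.714; do not reject

Expected counts E_i = n·p_i: 114×0.301 = 34.314, 114×0.176 = 20.064, 114×0.125 = 14.25, 114×0.097 = 11.058, 114×0.079 = 9.006, 114×0.067 = 7.638, 114×0.058 = 6.612, 114×0.051 = 5.814, 114×0.046 = 5.244.
1: (35 − 34.314)²/34.314 = 0.470596/34.314 = 0.0137
2: (16 − 20.064)²/20.064 = 16.516096/20.064 = 0.8232
3: (16 − 14.25)²/14.25 = 3.0625/14.25 = 0.2149
4: (12 − 11.058)²/11.058 = 0.887364/11.058 = 0.0802
5: (8 − 9.006)²/9.006 = 1.012036/9.006 = 0.1124
6: (9 − 7.638)²/7.638 = 1.855044/7.638 = 0.2429
7: (5 − 6.612)²/6.612 = 2.598544/6.612 = 0.3930
8: (8 − 5.814)²/5.814 = 4.778596/5.814 = 0.8219
9: (5 − 5.244)²/5.244 = 0.059536/5.244 = 0.0114
Sum = 2.714
df = 8. Since 2.714 < 20.090, we do not reject H₀.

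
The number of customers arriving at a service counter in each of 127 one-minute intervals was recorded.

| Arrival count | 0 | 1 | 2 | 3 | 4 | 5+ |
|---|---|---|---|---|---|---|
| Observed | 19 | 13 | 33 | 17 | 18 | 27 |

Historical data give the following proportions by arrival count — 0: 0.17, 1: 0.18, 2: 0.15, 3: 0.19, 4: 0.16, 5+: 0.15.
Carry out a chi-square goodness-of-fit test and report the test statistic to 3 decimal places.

Expected counts E_i = n·p_i: 127×0.17 = 21.59, 127×0.18 = 22.86, 127×0.15 = 19.05, 127×0.19 = 24.13, 127×0.16 = 20.32, 127×0.15 = 19.05.
cat         O        E   (O−E)²/E
0          19    21.59     0.3107
1          13    22.86     4.2528
2          33    19.05    10.2154
3          17    24.13     2.1068
4          18    20.32     0.2649
5+         27    19.05     3.3177
Sum = 20.468

20.468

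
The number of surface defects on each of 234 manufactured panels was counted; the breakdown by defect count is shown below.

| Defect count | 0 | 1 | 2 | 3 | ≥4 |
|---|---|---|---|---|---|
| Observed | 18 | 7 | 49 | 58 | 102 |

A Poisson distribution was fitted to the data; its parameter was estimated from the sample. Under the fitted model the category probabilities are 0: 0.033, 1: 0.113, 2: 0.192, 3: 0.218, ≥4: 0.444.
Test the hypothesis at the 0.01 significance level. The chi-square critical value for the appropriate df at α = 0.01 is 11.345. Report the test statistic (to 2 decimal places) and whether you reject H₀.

Expected counts E_i = n·p_i: 234×0.033 = 7.722, 234×0.113 = 26.442, 234×0.192 = 44.928, 234×0.218 = 51.012, 234×0.444 = 103.896.
χ² = (18−7.722)²/7.722 + (7−26.442)²/26.442 + (49−44.928)²/44.928 + (58−51.012)²/51.012 + (102−103.896)²/103.896
   = 13.680 + 14.295 + 0.369 + 0.957 + 0.035
Sum = 29.34
df = 3. Since 29.34 > 11.345, we reject H₀.

29.34; reject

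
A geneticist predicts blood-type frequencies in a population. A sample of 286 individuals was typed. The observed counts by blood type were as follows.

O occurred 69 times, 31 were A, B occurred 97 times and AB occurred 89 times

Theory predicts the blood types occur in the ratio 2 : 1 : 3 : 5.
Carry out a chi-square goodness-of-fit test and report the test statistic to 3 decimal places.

24.078

Ratio total = 11. Expected counts: 286×2/11 = 52, 286×1/11 = 26, 286×3/11 = 78, 286×5/11 = 130.
χ² = (69−52)²/52 + (31−26)²/26 + (97−78)²/78 + (89−130)²/130
   = 5.5577 + 0.9615 + 4.6282 + 12.9308
Sum = 24.078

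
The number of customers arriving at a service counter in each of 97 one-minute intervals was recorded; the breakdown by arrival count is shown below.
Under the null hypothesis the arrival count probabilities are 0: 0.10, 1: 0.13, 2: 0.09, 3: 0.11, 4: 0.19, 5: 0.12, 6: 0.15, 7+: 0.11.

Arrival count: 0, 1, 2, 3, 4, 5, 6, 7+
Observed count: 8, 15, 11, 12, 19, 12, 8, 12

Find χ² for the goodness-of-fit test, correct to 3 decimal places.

Expected counts E_i = n·p_i: 97×0.10 = 9.7, 97×0.13 = 12.61, 97×0.09 = 8.73, 97×0.11 = 10.67, 97×0.19 = 18.43, 97×0.12 = 11.64, 97×0.15 = 14.55, 97×0.11 = 10.67.
χ² = (8−9.7)²/9.7 + (15−12.61)²/12.61 + (11−8.73)²/8.73 + (12−10.67)²/10.67 + (19−18.43)²/18.43 + (12−11.64)²/11.64 + (8−14.55)²/14.55 + (12−10.67)²/10.67
   = 0.2979 + 0.4530 + 0.5903 + 0.1658 + 0.0176 + 0.0111 + 2.9486 + 0.1658
Sum = 4.650

4.650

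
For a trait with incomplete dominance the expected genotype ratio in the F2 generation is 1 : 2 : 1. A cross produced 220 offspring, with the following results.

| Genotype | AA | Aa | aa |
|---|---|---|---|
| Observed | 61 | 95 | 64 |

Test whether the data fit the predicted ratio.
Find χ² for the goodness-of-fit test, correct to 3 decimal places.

Ratio total = 4. Expected counts: 220×1/4 = 55, 220×2/4 = 110, 220×1/4 = 55.
cat         O        E   (O−E)²/E
AA         61       55     0.6545
Aa         95      110     2.0455
aa         64       55     1.4727
Sum = 4.173

4.173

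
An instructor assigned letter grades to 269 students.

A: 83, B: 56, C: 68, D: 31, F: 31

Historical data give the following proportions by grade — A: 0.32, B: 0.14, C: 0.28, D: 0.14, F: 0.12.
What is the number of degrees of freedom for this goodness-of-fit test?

There are k = 5 categories and no parameters were estimated from the data, so df = 5 − 1 = 4.

4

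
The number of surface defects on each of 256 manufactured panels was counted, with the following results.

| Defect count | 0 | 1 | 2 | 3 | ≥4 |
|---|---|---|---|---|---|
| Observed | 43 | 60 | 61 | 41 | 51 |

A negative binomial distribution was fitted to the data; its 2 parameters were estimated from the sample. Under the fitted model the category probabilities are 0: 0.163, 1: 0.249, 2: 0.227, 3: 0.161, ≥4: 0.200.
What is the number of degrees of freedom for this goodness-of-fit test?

There are k = 5 categories and 2 parameters estimated from the data, so df = 5 − 1 − 2 = 2.

2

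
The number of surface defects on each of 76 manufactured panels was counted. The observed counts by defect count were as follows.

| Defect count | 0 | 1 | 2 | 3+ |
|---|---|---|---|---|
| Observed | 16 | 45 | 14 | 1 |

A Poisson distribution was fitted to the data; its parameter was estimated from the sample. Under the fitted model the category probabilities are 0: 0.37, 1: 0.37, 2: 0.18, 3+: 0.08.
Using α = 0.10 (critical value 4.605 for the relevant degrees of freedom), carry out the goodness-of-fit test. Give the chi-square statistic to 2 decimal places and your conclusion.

19.61; reject

Expected counts E_i = n·p_i: 76×0.37 = 28.12, 76×0.37 = 28.12, 76×0.18 = 13.68, 76×0.08 = 6.08.
cat         O        E   (O−E)²/E
0          16    28.12      5.224
1          45    28.12     10.133
2          14    13.68      0.007
3+          1     6.08      4.244
Sum = 19.61
df = 2. Since 19.61 > 4.605, we reject H₀.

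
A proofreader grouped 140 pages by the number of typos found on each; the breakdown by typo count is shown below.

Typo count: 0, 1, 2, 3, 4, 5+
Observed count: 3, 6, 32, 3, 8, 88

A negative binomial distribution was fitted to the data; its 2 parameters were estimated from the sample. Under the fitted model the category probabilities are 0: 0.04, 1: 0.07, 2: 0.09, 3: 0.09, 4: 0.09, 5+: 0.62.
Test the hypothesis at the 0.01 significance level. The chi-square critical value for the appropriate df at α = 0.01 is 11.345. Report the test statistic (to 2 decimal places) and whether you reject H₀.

Expected counts E_i = n·p_i: 140×0.04 = 5.6, 140×0.07 = 9.8, 140×0.09 = 12.6, 140×0.09 = 12.6, 140×0.09 = 12.6, 140×0.62 = 86.8.
cat         O        E   (O−E)²/E
0           3      5.6      1.207
1           6      9.8      1.473
2          32     12.6     29.870
3           3     12.6      7.314
4           8     12.6      1.679
5+         88     86.8      0.017
Sum = 41.56
df = 3. Since 41.56 > 11.345, we reject H₀.

41.56; reject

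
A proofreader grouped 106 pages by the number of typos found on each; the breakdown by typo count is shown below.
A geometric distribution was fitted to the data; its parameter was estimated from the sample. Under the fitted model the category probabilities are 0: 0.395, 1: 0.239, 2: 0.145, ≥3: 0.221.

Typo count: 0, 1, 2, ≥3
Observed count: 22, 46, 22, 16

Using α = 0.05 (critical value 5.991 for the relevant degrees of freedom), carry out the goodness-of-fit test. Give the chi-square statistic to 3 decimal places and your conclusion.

Expected counts E_i = n·p_i: 106×0.395 = 41.87, 106×0.239 = 25.334, 106×0.145 = 15.37, 106×0.221 = 23.426.
cat         O        E   (O−E)²/E
0          22    41.87     9.4296
1          46   25.334    16.8581
2          22    15.37     2.8599
≥3         16   23.426     2.3540
Sum = 31.502
df = 2. Since 31.502 > 5.991, we reject H₀.

31.502; reject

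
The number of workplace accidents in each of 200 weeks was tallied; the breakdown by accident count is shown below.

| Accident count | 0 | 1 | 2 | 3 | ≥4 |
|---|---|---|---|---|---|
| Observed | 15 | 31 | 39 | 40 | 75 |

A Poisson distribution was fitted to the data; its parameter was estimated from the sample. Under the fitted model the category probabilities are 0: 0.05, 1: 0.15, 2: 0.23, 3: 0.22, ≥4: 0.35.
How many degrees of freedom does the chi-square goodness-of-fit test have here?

There are k = 5 categories and 1 parameter estimated from the data, so df = 5 − 1 − 1 = 3.

3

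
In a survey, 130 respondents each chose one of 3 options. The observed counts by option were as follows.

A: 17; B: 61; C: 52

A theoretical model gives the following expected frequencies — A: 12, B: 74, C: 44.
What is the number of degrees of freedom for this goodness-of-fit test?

2

There are k = 3 categories and no parameters were estimated from the data, so df = 3 − 1 = 2.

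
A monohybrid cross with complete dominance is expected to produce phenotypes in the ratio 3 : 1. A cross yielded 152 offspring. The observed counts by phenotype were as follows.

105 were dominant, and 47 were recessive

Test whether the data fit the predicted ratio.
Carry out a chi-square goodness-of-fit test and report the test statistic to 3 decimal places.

2.842

Ratio total = 4. Expected counts: 152×3/4 = 114, 152×1/4 = 38.
cat            O        E   (O−E)²/E
dominant     105      114     0.7105
recessive     47       38     2.1316
Sum = 2.842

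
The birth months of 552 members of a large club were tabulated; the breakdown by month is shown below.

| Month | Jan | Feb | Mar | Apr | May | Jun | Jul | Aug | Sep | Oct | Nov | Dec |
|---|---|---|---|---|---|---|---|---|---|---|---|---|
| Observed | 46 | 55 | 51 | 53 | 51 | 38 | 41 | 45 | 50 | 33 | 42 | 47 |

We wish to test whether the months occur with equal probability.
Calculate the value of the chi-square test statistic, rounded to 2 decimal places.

Expected count for each of the 12 categories: 552/12 = 46.
χ² = (46−46)²/46 + (55−46)²/46 + (51−46)²/46 + (53−46)²/46 + (51−46)²/46 + (38−46)²/46 + (41−46)²/46 + (45−46)²/46 + (50−46)²/46 + (33−46)²/46 + (42−46)²/46 + (47−46)²/46
   = 0.000 + 1.761 + 0.543 + 1.065 + 0.543 + 1.391 + 0.543 + 0.022 + 0.348 + 3.674 + 0.348 + 0.022
Sum = 10.26

10.26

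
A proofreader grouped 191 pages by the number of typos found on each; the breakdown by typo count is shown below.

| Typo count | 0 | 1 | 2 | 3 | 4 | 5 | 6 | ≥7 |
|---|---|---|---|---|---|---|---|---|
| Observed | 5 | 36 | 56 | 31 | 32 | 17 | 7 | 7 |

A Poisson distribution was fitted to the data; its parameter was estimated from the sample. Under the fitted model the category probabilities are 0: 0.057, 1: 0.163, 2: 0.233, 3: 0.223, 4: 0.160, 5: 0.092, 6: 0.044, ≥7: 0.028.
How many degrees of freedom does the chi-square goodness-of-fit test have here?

6

There are k = 8 categories and 1 parameter estimated from the data, so df = 8 − 1 − 1 = 6.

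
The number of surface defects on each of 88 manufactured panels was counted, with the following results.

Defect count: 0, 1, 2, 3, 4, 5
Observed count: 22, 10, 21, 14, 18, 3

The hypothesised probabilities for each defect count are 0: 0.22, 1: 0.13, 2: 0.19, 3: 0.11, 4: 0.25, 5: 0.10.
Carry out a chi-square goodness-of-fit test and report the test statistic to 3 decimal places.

8.115

Expected counts E_i = n·p_i: 88×0.22 = 19.36, 88×0.13 = 11.44, 88×0.19 = 16.72, 88×0.11 = 9.68, 88×0.25 = 22, 88×0.10 = 8.8.
χ² = (22−19.36)²/19.36 + (10−11.44)²/11.44 + (21−16.72)²/16.72 + (14−9.68)²/9.68 + (18−22)²/22 + (3−8.8)²/8.8
   = 0.3600 + 0.1813 + 1.0956 + 1.9279 + 0.7273 + 3.8227
Sum = 8.115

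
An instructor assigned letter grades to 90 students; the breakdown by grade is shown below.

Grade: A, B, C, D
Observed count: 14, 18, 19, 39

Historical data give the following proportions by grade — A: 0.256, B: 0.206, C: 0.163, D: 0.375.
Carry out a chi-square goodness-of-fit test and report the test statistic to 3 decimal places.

5.657

Expected counts E_i = n·p_i: 90×0.256 = 23.04, 90×0.206 = 18.54, 90×0.163 = 14.67, 90×0.375 = 33.75.
cat         O        E   (O−E)²/E
A          14    23.04     3.5469
B          18    18.54     0.0157
C          19    14.67     1.2780
D          39    33.75     0.8167
Sum = 5.657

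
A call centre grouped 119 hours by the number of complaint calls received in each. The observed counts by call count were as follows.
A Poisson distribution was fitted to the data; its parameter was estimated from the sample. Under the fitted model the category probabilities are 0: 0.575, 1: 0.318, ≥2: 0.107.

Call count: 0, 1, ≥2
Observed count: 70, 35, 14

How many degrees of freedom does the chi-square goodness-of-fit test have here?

1

There are k = 3 categories and 1 parameter estimated from the data, so df = 3 − 1 − 1 = 1.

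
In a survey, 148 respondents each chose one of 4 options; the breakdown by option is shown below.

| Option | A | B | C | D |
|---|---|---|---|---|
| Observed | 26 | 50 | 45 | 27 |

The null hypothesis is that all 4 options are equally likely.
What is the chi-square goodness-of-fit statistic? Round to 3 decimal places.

12.270

Expected count for each of the 4 categories: 148/4 = 37.
cat         O        E   (O−E)²/E
A          26       37     3.2703
B          50       37     4.5676
C          45       37     1.7297
D          27       37     2.7027
Sum = 12.270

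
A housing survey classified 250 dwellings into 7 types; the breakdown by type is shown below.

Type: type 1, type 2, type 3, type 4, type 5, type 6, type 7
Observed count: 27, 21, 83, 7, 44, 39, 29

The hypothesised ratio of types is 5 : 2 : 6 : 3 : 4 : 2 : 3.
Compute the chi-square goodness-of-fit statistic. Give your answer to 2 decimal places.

Ratio total = 25. Expected counts: 250×5/25 = 50, 250×2/25 = 20, 250×6/25 = 60, 250×3/25 = 30, 250×4/25 = 40, 250×2/25 = 20, 250×3/25 = 30.
type 1: (27 − 50)²/50 = 529/50 = 10.580
type 2: (21 − 20)²/20 = 1/20 = 0.050
type 3: (83 − 60)²/60 = 529/60 = 8.817
type 4: (7 − 30)²/30 = 529/30 = 17.633
type 5: (44 − 40)²/40 = 16/40 = 0.400
type 6: (39 − 20)²/20 = 361/20 = 18.050
type 7: (29 − 30)²/30 = 1/30 = 0.033
Sum = 55.56

55.56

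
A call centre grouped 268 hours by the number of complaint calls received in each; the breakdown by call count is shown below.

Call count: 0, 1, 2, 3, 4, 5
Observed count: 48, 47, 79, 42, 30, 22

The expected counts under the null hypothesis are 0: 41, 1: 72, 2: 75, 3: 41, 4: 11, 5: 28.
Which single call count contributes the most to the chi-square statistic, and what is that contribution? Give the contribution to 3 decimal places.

χ² = (48−41)²/41 + (47−72)²/72 + (79−75)²/75 + (42−41)²/41 + (30−11)²/11 + (22−28)²/28
   = 1.1951 + 8.6806 + 0.2133 + 0.0244 + 32.8182 + 1.2857
The largest term is for 4: 32.818.

4, 32.818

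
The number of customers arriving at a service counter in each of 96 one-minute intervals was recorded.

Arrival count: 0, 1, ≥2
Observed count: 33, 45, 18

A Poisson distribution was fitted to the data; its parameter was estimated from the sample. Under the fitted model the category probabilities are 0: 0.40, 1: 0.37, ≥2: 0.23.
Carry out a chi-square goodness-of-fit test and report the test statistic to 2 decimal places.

Expected counts E_i = n·p_i: 96×0.40 = 38.4, 96×0.37 = 35.52, 96×0.23 = 22.08.
0: (33 − 38.4)²/38.4 = 29.16/38.4 = 0.759
1: (45 − 35.52)²/35.52 = 89.8704/35.52 = 2.530
≥2: (18 − 22.08)²/22.08 = 16.6464/22.08 = 0.754
Sum = 4.04

4.04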